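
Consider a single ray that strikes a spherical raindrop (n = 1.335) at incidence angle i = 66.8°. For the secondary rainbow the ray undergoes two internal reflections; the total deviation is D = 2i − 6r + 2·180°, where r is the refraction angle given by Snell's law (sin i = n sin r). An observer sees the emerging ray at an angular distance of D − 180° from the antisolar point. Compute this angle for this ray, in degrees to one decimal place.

sin r = sin 66.8° / 1.335 = 0.9191/1.335 = 0.6885; r = 43.51°.
D = 2·66.8° − 6·43.51° + 2·180° = 133.60° − 261.06° + 360° = 232.54°.
Angle from antisolar point = D − 180° = 52.54°.

52.5°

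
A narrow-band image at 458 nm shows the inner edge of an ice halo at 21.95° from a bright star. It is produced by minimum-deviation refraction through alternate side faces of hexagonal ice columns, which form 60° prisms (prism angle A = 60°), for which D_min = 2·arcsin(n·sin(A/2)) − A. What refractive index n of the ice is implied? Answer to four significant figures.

Rearranging: n = sin((D_min + A)/2) / sin(A/2).
(D_min + A)/2 = (21.95° + 60°)/2 = 40.975°.
n = sin 40.975° / sin 30° = 0.6557 / 0.5000 = 1.3115.

1.311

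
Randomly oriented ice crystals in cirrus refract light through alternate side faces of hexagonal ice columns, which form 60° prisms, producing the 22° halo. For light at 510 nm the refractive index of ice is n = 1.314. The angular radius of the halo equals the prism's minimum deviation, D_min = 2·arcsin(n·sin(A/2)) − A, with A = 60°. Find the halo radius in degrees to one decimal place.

n·sin(A/2) = 1.314 × sin 30° = 1.314 × 0.5000 = 0.6570.
D_min = 2·arcsin(0.6570) − 60° = 2 × 41.071° − 60° = 22.143°.

22.1°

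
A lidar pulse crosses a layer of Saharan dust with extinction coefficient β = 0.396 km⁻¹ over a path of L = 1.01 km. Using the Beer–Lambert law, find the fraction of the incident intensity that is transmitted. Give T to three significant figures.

τ = β·L = 0.396 × 1.01 = 0.4000.
T = exp(−0.4000) = 0.6703.

0.670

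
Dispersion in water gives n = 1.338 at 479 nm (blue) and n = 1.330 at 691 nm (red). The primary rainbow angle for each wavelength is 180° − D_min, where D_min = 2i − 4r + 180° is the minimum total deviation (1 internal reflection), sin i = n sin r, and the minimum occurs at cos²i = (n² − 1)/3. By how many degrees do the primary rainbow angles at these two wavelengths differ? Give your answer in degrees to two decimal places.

At 479 nm (n = 1.338): cos²i = 0.26341 → i = 59.120°, r = 39.899°, D_min = 138.643°, rainbow angle = 41.357°.
At 691 nm (n = 1.330): cos²i = 0.25630 → i = 59.585°, r = 40.422°, D_min = 137.484°, rainbow angle = 42.516°.
Angular width = |41.357° − 42.516°| = 1.160°.

1.16°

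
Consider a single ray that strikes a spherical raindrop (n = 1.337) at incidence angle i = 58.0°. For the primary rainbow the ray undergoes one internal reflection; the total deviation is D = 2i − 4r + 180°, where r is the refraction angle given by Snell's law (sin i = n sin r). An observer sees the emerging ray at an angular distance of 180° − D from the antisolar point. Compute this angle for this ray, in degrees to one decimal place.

sin r = sin 58.0° / 1.337 = 0.8480/1.337 = 0.6343; r = 39.37°.
D = 2·58.0° − 4·39.37° + 180° = 116.00° − 157.47° + 180° = 138.53°.
Angle from antisolar point = 180° − D = 41.47°.

41.5°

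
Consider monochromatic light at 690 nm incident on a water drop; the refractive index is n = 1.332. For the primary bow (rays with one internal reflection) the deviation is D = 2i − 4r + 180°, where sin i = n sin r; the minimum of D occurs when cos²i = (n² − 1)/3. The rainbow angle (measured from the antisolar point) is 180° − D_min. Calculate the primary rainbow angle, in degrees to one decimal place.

42.2°

cos²i = (1.77422 − 1)/3 = 0.25807; i = arccos(0.50801) = 59.469°.
sin r = sin 59.469°/1.332 = 0.64666; r = 40.290°.
D_min = 2·59.469° − 4·40.290° + 180° = 137.776°.
Rainbow angle = 180° − D_min = 42.224°.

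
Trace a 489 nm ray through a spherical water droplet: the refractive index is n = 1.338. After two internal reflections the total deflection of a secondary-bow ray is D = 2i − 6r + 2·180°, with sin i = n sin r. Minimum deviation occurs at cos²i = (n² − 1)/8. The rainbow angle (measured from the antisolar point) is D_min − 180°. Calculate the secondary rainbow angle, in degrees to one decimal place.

52.2°

cos²i = (1.79024 − 1)/8 = 0.09878; i = arccos(0.31429) = 71.682°.
sin r = sin 71.682°/1.338 = 0.70951; r = 45.195°.
D_min = 2·71.682° − 6·45.195° + 360° = 232.193°.
Rainbow angle = D_min − 180° = 52.193°.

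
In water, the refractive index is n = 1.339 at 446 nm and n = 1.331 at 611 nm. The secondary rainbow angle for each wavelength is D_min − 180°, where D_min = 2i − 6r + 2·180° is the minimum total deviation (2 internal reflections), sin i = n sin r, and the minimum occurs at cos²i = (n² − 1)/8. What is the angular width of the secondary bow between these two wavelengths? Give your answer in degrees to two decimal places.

At 446 nm (n = 1.339): cos²i = 0.09912 → i = 71.650°, r = 45.141°, D_min = 232.451°, rainbow angle = 52.451°.
At 611 nm (n = 1.331): cos²i = 0.09645 → i = 71.907°, r = 45.575°, D_min = 230.365°, rainbow angle = 50.365°.
Angular width = |52.451° − 50.365°| = 2.086°.

2.09°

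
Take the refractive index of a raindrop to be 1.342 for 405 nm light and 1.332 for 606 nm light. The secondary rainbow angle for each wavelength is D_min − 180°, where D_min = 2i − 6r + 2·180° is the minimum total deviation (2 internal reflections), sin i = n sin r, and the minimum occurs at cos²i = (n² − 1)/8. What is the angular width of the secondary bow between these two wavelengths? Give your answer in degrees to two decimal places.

2.59°

At 405 nm (n = 1.342): cos²i = 0.10012 → i = 71.554°, r = 44.981°, D_min = 233.222°, rainbow angle = 53.222°.
At 606 nm (n = 1.332): cos²i = 0.09678 → i = 71.875°, r = 45.520°, D_min = 230.628°, rainbow angle = 50.628°.
Angular width = |53.222° − 50.628°| = 2.594°.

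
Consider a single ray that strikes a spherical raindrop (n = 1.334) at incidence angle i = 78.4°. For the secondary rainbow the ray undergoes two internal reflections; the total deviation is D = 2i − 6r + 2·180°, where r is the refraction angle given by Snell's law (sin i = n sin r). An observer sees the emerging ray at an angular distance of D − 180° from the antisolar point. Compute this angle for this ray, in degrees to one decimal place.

sin r = sin 78.4° / 1.334 = 0.9796/1.334 = 0.7343; r = 47.25°.
D = 2·78.4° − 6·47.25° + 2·180° = 156.80° − 283.50° + 360° = 233.30°.
Angle from antisolar point = D − 180° = 53.30°.

53.3°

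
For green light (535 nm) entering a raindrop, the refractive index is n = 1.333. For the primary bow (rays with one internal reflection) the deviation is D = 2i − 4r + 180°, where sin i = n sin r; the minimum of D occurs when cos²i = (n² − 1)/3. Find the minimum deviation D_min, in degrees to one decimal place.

cos²i = (1.77689 − 1)/3 = 0.25896; i = arccos(0.50888) = 59.410°.
sin r = sin 59.410°/1.333 = 0.64579; r = 40.225°.
D_min = 2·59.410° − 4·40.225° + 180° = 137.922°.

137.9°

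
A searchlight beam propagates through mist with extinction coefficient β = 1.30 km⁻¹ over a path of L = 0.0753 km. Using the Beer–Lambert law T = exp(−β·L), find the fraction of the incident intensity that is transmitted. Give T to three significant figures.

0.907

τ = β·L = 1.30 × 0.0753 = 0.0979.
T = exp(−0.0979) = 0.9067.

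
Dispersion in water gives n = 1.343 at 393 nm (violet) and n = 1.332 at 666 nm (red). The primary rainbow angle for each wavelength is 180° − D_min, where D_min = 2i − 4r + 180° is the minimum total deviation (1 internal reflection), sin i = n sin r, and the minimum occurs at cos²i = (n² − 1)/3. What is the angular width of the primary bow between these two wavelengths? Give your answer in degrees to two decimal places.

1.58°

At 393 nm (n = 1.343): cos²i = 0.26788 → i = 58.830°, r = 39.577°, D_min = 139.354°, rainbow angle = 40.646°.
At 666 nm (n = 1.332): cos²i = 0.25807 → i = 59.469°, r = 40.290°, D_min = 137.776°, rainbow angle = 42.224°.
Angular width = |40.646° − 42.224°| = 1.578°.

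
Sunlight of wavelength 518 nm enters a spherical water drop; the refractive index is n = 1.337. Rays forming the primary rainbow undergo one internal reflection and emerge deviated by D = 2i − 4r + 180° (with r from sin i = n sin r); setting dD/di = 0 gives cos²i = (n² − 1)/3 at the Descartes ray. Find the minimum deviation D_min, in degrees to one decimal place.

138.5°

cos²i = (1.78757 − 1)/3 = 0.26252; i = arccos(0.51237) = 59.178°.
sin r = sin 59.178°/1.337 = 0.64231; r = 39.964°.
D_min = 2·59.178° − 4·39.964° + 180° = 138.500°.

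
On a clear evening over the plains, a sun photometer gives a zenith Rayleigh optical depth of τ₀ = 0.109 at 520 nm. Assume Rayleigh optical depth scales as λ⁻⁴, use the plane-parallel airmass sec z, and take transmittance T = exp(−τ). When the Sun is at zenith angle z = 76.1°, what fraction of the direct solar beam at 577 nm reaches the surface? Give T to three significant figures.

0.741

sec 76.1° = 4.1627.
τ = 0.109 × (520/577)⁴ × 4.1627 = 0.109 × 0.6596 × 4.1627 = 0.2993.
T = exp(−0.2993) = 0.7413.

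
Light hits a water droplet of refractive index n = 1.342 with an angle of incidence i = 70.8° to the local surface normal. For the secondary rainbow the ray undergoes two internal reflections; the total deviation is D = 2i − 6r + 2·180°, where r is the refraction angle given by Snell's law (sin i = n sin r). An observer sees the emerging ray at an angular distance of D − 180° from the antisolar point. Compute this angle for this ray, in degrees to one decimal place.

53.2°

sin r = sin 70.8° / 1.342 = 0.9444/1.342 = 0.7037; r = 44.73°.
D = 2·70.8° − 6·44.73° + 2·180° = 141.60° − 268.35° + 360° = 233.25°.
Angle from antisolar point = D − 180° = 53.25°.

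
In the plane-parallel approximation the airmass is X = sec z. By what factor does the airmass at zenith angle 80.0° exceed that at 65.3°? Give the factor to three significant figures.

2.41

X(80.0°)/X(65.3°) = sec 80.0° / sec 65.3° = cos 65.3° / cos 80.0° = 0.4179/0.1736 = 2.4064.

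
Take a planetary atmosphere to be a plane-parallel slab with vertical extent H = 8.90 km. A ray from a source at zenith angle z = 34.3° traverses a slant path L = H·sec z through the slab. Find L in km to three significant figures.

sec z = 1/cos 34.3° = 1.2105.
L = 8.90 × 1.2105 = 10.774 km.

10.8 km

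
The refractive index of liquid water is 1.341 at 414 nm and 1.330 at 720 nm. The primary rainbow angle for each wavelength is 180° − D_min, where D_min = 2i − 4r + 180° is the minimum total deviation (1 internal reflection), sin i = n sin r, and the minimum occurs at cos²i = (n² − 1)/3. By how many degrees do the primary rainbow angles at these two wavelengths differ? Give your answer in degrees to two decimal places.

At 414 nm (n = 1.341): cos²i = 0.26609 → i = 58.946°, r = 39.705°, D_min = 139.071°, rainbow angle = 40.929°.
At 720 nm (n = 1.330): cos²i = 0.25630 → i = 59.585°, r = 40.422°, D_min = 137.484°, rainbow angle = 42.516°.
Angular width = |40.929° − 42.516°| = 1.588°.

1.59°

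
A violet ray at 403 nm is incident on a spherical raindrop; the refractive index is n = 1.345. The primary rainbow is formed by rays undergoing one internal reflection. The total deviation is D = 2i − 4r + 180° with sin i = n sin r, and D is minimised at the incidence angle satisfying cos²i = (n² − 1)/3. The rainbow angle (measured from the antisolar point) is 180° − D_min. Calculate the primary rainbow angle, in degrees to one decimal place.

cos²i = (1.80902 − 1)/3 = 0.26967; i = arccos(0.51930) = 58.715°.
sin r = sin 58.715°/1.345 = 0.63538; r = 39.448°.
D_min = 2·58.715° − 4·39.448° + 180° = 139.635°.
Rainbow angle = 180° − D_min = 40.365°.

40.4°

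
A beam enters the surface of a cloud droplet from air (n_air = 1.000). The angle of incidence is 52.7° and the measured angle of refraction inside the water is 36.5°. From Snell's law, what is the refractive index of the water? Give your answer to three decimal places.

n = sin θ_i / sin θ_r = sin 52.7° / sin 36.5° = 0.7955 / 0.5948 = 1.3373.

1.337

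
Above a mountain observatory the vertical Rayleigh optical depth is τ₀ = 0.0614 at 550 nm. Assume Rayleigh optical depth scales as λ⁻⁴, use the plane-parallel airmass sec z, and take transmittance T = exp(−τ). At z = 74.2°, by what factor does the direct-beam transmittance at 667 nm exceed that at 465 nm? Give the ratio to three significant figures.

1.40

Airmass: sec 74.2° = 3.6727.
τ(667 nm) = 0.0614 × (550/667)⁴ × 3.6727 = 0.0614 × 0.4623 × 3.6727 = 0.1043.
τ(465 nm) = 0.0614 × (550/465)⁴ × 3.6727 = 0.0614 × 1.9572 × 3.6727 = 0.4414.
T(667)/T(465) = exp(τ_B − τ_A) = exp(0.3371) = 1.4009.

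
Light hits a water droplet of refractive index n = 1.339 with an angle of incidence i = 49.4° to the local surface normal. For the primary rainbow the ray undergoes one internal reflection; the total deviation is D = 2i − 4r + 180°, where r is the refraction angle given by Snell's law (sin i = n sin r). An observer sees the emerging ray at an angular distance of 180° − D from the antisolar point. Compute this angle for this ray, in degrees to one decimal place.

39.4°

sin r = sin 49.4° / 1.339 = 0.7593/1.339 = 0.5670; r = 34.54°.
D = 2·49.4° − 4·34.54° + 180° = 98.80° − 138.18° + 180° = 140.62°.
Angle from antisolar point = 180° − D = 39.38°.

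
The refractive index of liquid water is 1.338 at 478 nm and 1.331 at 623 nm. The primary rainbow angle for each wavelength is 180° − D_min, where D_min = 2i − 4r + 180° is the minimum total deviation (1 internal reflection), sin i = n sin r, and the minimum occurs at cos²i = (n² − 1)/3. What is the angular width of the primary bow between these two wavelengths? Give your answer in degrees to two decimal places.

At 478 nm (n = 1.338): cos²i = 0.26341 → i = 59.120°, r = 39.899°, D_min = 138.643°, rainbow angle = 41.357°.
At 623 nm (n = 1.331): cos²i = 0.25719 → i = 59.527°, r = 40.356°, D_min = 137.630°, rainbow angle = 42.370°.
Angular width = |41.357° − 42.370°| = 1.013°.

1.01°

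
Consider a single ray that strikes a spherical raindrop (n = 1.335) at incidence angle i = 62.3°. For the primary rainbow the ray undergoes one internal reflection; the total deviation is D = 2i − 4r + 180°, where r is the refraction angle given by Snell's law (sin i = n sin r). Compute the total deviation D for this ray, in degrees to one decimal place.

sin r = sin 62.3° / 1.335 = 0.8854/1.335 = 0.6632; r = 41.55°.
D = 2·62.3° − 4·41.55° + 180° = 124.60° − 166.18° + 180° = 138.42°.

138.4°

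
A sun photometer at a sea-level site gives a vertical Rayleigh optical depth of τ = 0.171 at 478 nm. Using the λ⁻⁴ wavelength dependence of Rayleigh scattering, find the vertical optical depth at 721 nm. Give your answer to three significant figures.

τ(721 nm) = τ(478 nm) × (478/721)⁴ = 0.171 × (0.6630)⁴ = 0.171 × 0.1932 = 0.0330.

0.0330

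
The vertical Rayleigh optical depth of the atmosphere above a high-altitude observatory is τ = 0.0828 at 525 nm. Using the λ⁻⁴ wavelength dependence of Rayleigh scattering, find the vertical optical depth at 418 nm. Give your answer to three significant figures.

τ(418 nm) = τ(525 nm) × (525/418)⁴ = 0.0828 × (1.2560)⁴ = 0.0828 × 2.4885 = 0.2060.

0.206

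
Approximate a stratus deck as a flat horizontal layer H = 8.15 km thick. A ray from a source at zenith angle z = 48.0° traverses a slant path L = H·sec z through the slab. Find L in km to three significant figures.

12.2 km

sec z = 1/cos 48.0° = 1.4945.
L = 8.15 × 1.4945 = 12.180 km.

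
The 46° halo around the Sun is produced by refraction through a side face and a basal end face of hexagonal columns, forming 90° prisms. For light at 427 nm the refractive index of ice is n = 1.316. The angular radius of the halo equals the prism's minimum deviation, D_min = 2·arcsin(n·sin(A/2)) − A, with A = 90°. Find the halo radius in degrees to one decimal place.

n·sin(A/2) = 1.316 × sin 45° = 1.316 × 0.7071 = 0.9306.
D_min = 2·arcsin(0.9306) − 90° = 2 × 68.521° − 90° = 47.042°.

47.0°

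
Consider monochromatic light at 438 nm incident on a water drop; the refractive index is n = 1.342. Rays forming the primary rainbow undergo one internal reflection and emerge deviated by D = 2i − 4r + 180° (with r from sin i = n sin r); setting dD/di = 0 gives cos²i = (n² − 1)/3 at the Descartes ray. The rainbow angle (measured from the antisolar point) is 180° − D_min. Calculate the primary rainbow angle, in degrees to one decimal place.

cos²i = (1.80096 − 1)/3 = 0.26699; i = arccos(0.51671) = 58.888°.
sin r = sin 58.888°/1.342 = 0.63797; r = 39.641°.
D_min = 2·58.888° − 4·39.641° + 180° = 139.213°.
Rainbow angle = 180° − D_min = 40.787°.

40.8°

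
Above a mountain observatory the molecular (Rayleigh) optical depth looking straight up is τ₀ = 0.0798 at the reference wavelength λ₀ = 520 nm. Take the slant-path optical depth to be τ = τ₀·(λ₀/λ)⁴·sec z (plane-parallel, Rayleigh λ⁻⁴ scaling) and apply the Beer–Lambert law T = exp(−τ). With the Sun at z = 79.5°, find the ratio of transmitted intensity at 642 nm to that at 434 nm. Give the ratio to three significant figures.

2.04

Airmass: sec 79.5° = 5.4874.
τ(642 nm) = 0.0798 × (520/642)⁴ × 5.4874 = 0.0798 × 0.4304 × 5.4874 = 0.1885.
τ(434 nm) = 0.0798 × (520/434)⁴ × 5.4874 = 0.0798 × 2.0609 × 5.4874 = 0.9025.
T(642)/T(434) = exp(τ_B − τ_A) = exp(0.7140) = 2.0421.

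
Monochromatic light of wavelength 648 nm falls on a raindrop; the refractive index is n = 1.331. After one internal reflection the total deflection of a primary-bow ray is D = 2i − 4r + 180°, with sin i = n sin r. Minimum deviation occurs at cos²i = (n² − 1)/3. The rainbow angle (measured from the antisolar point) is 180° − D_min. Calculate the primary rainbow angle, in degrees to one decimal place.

cos²i = (1.77156 − 1)/3 = 0.25719; i = arccos(0.50714) = 59.527°.
sin r = sin 59.527°/1.331 = 0.64753; r = 40.356°.
D_min = 2·59.527° − 4·40.356° + 180° = 137.630°.
Rainbow angle = 180° − D_min = 42.370°.

42.4°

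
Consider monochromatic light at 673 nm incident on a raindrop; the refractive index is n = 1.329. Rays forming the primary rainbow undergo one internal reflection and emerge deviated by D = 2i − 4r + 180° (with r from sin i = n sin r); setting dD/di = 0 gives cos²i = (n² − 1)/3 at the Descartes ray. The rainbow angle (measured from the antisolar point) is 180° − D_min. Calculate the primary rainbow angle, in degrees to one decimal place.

42.7°

cos²i = (1.76624 − 1)/3 = 0.25541; i = arccos(0.50538) = 59.643°.
sin r = sin 59.643°/1.329 = 0.64928; r = 40.487°.
D_min = 2·59.643° − 4·40.487° + 180° = 137.337°.
Rainbow angle = 180° − D_min = 42.663°.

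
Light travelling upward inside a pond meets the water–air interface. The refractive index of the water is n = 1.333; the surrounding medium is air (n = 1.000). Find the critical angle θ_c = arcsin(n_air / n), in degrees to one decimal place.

48.6°

sin θ_c = n_air / n = 1.000 / 1.333 = 0.7502.
θ_c = arcsin(0.7502) = 48.61°.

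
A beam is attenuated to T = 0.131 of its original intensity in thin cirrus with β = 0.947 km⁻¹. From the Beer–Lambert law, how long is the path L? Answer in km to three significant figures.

2.15 km

Beer–Lambert: T = exp(−βL) ⇒ L = −ln(T)/β = −ln(0.131)/0.947 = 2.0326/0.947 = 2.146 km.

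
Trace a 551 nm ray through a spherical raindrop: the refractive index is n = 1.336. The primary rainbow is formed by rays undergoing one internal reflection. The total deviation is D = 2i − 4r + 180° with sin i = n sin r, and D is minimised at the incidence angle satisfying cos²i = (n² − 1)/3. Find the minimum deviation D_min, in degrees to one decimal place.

138.4°

cos²i = (1.78490 − 1)/3 = 0.26163; i = arccos(0.51150) = 59.236°.
sin r = sin 59.236°/1.336 = 0.64318; r = 40.029°.
D_min = 2·59.236° − 4·40.029° + 180° = 138.356°.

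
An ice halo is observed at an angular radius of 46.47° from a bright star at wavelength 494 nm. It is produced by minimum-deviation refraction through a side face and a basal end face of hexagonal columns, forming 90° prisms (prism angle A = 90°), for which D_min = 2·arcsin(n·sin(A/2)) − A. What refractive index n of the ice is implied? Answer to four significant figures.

Rearranging: n = sin((D_min + A)/2) / sin(A/2).
(D_min + A)/2 = (46.47° + 90°)/2 = 68.235°.
n = sin 68.235° / sin 45° = 0.9287 / 0.7071 = 1.3134.

1.313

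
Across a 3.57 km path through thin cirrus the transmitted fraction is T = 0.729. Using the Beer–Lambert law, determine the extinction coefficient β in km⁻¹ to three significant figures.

0.0885 km⁻¹

Beer–Lambert: T = exp(−βL) ⇒ β = −ln(T)/L = −ln(0.729)/3.57 = 0.3161/3.57 = 0.08854 km⁻¹.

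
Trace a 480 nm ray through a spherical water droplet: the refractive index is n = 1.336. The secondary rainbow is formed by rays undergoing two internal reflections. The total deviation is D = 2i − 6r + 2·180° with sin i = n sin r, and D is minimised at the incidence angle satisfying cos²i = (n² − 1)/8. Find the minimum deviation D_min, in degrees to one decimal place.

231.7°

cos²i = (1.78490 − 1)/8 = 0.09811; i = arccos(0.31323) = 71.746°.
sin r = sin 71.746°/1.336 = 0.71084; r = 45.303°.
D_min = 2·71.746° − 6·45.303° + 360° = 231.674°.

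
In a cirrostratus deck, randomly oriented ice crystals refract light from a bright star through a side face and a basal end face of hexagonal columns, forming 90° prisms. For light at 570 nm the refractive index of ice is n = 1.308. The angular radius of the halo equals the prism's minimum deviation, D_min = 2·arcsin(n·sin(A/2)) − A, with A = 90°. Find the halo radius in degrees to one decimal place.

45.3°

n·sin(A/2) = 1.308 × sin 45° = 1.308 × 0.7071 = 0.9249.
D_min = 2·arcsin(0.9249) − 90° = 2 × 67.653° − 90° = 45.305°.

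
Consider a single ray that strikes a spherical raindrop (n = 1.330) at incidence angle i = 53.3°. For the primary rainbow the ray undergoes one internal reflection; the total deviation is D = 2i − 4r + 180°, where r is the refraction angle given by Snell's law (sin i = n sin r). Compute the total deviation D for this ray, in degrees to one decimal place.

sin r = sin 53.3° / 1.330 = 0.8018/1.330 = 0.6028; r = 37.07°.
D = 2·53.3° − 4·37.07° + 180° = 106.60° − 148.29° + 180° = 138.31°.

138.3°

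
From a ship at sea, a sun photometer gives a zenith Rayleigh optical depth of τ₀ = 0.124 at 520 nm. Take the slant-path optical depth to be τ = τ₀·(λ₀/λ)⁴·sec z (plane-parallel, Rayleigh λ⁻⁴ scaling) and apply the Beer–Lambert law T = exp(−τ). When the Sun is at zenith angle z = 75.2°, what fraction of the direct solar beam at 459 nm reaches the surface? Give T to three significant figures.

sec 75.2° = 3.9147.
τ = 0.124 × (520/459)⁴ × 3.9147 = 0.124 × 1.6473 × 3.9147 = 0.7996.
T = exp(−0.7996) = 0.4495.

0.449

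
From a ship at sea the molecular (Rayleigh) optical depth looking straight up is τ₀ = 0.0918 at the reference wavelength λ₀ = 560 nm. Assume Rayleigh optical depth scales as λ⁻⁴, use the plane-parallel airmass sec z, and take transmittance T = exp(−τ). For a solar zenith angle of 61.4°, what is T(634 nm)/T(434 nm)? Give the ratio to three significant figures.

Airmass: sec 61.4° = 2.0890.
τ(634 nm) = 0.0918 × (560/634)⁴ × 2.0890 = 0.0918 × 0.6087 × 2.0890 = 0.1167.
τ(434 nm) = 0.0918 × (560/434)⁴ × 2.0890 = 0.0918 × 2.7720 × 2.0890 = 0.5316.
T(634)/T(434) = exp(τ_B − τ_A) = exp(0.4149) = 1.5142.

1.51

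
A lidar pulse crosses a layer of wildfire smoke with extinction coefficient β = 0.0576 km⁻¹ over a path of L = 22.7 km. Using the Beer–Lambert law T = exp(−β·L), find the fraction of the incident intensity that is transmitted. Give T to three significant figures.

0.270

τ = β·L = 0.0576 × 22.7 = 1.3075.
T = exp(−1.3075) = 0.2705.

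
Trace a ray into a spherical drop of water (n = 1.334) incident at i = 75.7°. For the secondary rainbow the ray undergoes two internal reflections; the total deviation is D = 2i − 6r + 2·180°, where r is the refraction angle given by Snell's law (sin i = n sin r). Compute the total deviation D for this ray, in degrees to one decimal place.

sin r = sin 75.7° / 1.334 = 0.9690/1.334 = 0.7264; r = 46.59°.
D = 2·75.7° − 6·46.59° + 2·180° = 151.40° − 279.51° + 360° = 231.89°.

231.9°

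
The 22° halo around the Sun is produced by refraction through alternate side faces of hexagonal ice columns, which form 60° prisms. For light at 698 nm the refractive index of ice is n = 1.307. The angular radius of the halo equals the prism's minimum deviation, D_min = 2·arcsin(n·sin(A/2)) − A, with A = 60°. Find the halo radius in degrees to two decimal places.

n·sin(A/2) = 1.307 × sin 30° = 1.307 × 0.5000 = 0.6535.
D_min = 2·arcsin(0.6535) − 60° = 2 × 40.806° − 60° = 21.612°.

21.61°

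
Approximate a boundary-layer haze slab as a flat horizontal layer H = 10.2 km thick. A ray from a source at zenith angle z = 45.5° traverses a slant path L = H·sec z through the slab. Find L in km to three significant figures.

14.6 km

sec z = 1/cos 45.5° = 1.4267.
L = 10.2 × 1.4267 = 14.553 km.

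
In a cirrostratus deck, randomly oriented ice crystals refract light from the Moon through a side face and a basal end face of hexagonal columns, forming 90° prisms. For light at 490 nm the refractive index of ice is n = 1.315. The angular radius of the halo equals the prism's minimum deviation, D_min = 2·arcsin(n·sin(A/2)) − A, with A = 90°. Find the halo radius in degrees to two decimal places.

46.82°

n·sin(A/2) = 1.315 × sin 45° = 1.315 × 0.7071 = 0.9298.
D_min = 2·arcsin(0.9298) − 90° = 2 × 68.411° − 90° = 46.821°.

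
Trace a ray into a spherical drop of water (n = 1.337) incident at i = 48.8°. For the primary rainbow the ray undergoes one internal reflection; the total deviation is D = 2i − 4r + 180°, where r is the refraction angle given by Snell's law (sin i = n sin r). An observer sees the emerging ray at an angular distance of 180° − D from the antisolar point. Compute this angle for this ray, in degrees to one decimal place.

sin r = sin 48.8° / 1.337 = 0.7524/1.337 = 0.5628; r = 34.25°.
D = 2·48.8° − 4·34.25° + 180° = 97.60° − 136.99° + 180° = 140.61°.
Angle from antisolar point = 180° − D = 39.39°.

39.4°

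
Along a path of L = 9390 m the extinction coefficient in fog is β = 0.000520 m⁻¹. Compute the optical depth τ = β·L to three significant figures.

4.88

τ = β·L = 0.000520 × 9390 = 4.8828.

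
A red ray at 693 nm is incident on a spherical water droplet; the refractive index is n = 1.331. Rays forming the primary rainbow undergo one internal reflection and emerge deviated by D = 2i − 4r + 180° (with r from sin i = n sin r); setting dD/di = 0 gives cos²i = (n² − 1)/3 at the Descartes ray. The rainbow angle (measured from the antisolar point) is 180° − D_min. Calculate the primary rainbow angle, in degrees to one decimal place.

cos²i = (1.77156 − 1)/3 = 0.25719; i = arccos(0.50714) = 59.527°.
sin r = sin 59.527°/1.331 = 0.64753; r = 40.356°.
D_min = 2·59.527° − 4·40.356° + 180° = 137.630°.
Rainbow angle = 180° − D_min = 42.370°.

42.4°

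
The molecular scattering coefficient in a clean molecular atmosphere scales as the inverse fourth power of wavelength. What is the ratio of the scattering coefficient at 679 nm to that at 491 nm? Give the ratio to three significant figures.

0.273

Rayleigh scattering ∝ λ⁻⁴, so the ratio of coefficients is the inverse fourth power of the wavelength ratio.
σ(679)/σ(491) = (491/679)⁴ = (0.7231)⁴ = 0.2734.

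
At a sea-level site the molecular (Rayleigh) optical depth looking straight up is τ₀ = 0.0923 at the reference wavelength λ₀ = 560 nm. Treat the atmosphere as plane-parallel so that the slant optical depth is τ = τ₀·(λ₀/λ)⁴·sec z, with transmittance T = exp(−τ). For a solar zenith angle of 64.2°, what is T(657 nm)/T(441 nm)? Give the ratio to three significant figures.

Airmass: sec 64.2° = 2.2976.
τ(657 nm) = 0.0923 × (560/657)⁴ × 2.2976 = 0.0923 × 0.5278 × 2.2976 = 0.1119.
τ(441 nm) = 0.0923 × (560/441)⁴ × 2.2976 = 0.0923 × 2.6001 × 2.2976 = 0.5514.
T(657)/T(441) = exp(τ_B − τ_A) = exp(0.4395) = 1.5519.

1.55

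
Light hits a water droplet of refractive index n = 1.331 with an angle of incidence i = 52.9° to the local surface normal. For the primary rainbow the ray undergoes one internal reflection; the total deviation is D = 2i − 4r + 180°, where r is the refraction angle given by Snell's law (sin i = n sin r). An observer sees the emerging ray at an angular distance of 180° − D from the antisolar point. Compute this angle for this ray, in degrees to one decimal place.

41.5°

sin r = sin 52.9° / 1.331 = 0.7976/1.331 = 0.5992; r = 36.82°.
D = 2·52.9° − 4·36.82° + 180° = 105.80° − 147.26° + 180° = 138.54°.
Angle from antisolar point = 180° − D = 41.46°.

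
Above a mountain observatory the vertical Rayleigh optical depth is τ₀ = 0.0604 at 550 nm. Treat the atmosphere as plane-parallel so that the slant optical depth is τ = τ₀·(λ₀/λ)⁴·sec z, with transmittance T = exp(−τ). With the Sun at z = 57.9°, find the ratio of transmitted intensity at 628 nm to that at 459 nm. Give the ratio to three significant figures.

Airmass: sec 57.9° = 1.8818.
τ(628 nm) = 0.0604 × (550/628)⁴ × 1.8818 = 0.0604 × 0.5883 × 1.8818 = 0.0669.
τ(459 nm) = 0.0604 × (550/459)⁴ × 1.8818 = 0.0604 × 2.0616 × 1.8818 = 0.2343.
T(628)/T(459) = exp(τ_B − τ_A) = exp(0.1675) = 1.1823.

1.18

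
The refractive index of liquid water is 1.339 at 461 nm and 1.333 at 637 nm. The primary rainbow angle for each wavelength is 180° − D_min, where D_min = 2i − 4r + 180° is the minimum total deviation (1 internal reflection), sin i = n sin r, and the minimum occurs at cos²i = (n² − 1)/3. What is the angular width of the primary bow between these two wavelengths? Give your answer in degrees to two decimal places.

At 461 nm (n = 1.339): cos²i = 0.26431 → i = 59.062°, r = 39.834°, D_min = 138.786°, rainbow angle = 41.214°.
At 637 nm (n = 1.333): cos²i = 0.25896 → i = 59.410°, r = 40.225°, D_min = 137.922°, rainbow angle = 42.078°.
Angular width = |41.214° − 42.078°| = 0.865°.

0.86°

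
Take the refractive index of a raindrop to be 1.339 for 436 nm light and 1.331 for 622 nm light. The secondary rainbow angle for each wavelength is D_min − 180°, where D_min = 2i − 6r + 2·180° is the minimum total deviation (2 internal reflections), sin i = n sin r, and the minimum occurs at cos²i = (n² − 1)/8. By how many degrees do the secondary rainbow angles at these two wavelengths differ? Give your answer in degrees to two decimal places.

2.09°

At 436 nm (n = 1.339): cos²i = 0.09912 → i = 71.650°, r = 45.141°, D_min = 232.451°, rainbow angle = 52.451°.
At 622 nm (n = 1.331): cos²i = 0.09645 → i = 71.907°, r = 45.575°, D_min = 230.365°, rainbow angle = 50.365°.
Angular width = |52.451° − 50.365°| = 2.086°.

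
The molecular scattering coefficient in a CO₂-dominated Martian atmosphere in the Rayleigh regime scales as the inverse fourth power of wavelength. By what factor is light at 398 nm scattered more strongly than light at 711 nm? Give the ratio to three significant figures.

Rayleigh scattering ∝ λ⁻⁴, so the ratio of coefficients is the inverse fourth power of the wavelength ratio.
σ(398)/σ(711) = (711/398)⁴ = (1.7864)⁴ = 10.18.

10.2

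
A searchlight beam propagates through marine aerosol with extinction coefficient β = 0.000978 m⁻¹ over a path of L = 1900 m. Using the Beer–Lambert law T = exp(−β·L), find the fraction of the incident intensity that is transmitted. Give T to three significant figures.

0.156

τ = β·L = 0.000978 × 1900 = 1.8582.
T = exp(−1.8582) = 0.1560.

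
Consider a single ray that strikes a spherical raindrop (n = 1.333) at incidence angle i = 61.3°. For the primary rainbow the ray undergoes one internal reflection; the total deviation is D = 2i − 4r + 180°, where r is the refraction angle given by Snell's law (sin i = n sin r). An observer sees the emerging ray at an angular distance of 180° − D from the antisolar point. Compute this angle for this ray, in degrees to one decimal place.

sin r = sin 61.3° / 1.333 = 0.8771/1.333 = 0.6580; r = 41.15°.
D = 2·61.3° − 4·41.15° + 180° = 122.60° − 164.60° + 180° = 138.00°.
Angle from antisolar point = 180° − D = 42.00°.

42.0°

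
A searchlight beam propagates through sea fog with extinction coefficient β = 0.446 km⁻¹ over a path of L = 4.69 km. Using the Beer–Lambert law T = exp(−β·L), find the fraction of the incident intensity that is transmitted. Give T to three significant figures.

0.123

τ = β·L = 0.446 × 4.69 = 2.0917.
T = exp(−2.0917) = 0.1235.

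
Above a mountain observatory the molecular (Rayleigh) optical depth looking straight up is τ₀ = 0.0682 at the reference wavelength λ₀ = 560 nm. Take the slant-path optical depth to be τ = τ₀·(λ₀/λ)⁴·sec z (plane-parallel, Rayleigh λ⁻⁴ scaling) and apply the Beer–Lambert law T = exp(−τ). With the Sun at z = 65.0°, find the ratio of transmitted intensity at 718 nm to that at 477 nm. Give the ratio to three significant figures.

Airmass: sec 65.0° = 2.3662.
τ(718 nm) = 0.0682 × (560/718)⁴ × 2.3662 = 0.0682 × 0.3700 × 2.3662 = 0.0597.
τ(477 nm) = 0.0682 × (560/477)⁴ × 2.3662 = 0.0682 × 1.8997 × 2.3662 = 0.3066.
T(718)/T(477) = exp(τ_B − τ_A) = exp(0.2468) = 1.2800.

1.28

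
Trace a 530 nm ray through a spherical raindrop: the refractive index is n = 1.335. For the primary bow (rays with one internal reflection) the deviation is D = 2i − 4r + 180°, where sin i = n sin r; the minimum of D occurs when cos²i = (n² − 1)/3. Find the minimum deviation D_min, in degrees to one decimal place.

138.2°

cos²i = (1.78222 − 1)/3 = 0.26074; i = arccos(0.51063) = 59.294°.
sin r = sin 59.294°/1.335 = 0.64405; r = 40.094°.
D_min = 2·59.294° − 4·40.094° + 180° = 138.212°.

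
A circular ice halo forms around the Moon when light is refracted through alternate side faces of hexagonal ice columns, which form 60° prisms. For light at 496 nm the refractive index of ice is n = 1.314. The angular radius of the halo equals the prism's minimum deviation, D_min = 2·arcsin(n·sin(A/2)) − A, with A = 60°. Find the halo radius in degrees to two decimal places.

n·sin(A/2) = 1.314 × sin 30° = 1.314 × 0.5000 = 0.6570.
D_min = 2·arcsin(0.6570) − 60° = 2 × 41.071° − 60° = 22.143°.

22.14°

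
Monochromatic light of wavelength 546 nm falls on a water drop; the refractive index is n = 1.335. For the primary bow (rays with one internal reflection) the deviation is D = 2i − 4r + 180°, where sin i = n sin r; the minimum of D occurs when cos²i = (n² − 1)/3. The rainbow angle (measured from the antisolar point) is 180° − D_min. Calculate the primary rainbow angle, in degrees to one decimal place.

41.8°

cos²i = (1.78222 − 1)/3 = 0.26074; i = arccos(0.51063) = 59.294°.
sin r = sin 59.294°/1.335 = 0.64405; r = 40.094°.
D_min = 2·59.294° − 4·40.094° + 180° = 138.212°.
Rainbow angle = 180° − D_min = 41.788°.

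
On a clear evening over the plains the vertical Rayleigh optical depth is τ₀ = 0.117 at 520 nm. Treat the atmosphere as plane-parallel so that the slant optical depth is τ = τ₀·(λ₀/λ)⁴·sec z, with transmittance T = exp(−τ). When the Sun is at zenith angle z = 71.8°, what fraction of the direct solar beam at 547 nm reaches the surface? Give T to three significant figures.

0.736

sec 71.8° = 3.2017.
τ = 0.117 × (520/547)⁴ × 3.2017 = 0.117 × 0.8167 × 3.2017 = 0.3059.
T = exp(−0.3059) = 0.7364.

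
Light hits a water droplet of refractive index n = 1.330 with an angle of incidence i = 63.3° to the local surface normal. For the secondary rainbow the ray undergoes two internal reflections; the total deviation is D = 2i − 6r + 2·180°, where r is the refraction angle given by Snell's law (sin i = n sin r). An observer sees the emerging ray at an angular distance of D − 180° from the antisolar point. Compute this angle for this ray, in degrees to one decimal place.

sin r = sin 63.3° / 1.330 = 0.8934/1.330 = 0.6717; r = 42.20°.
D = 2·63.3° − 6·42.20° + 2·180° = 126.60° − 253.19° + 360° = 233.41°.
Angle from antisolar point = D − 180° = 53.41°.

53.4°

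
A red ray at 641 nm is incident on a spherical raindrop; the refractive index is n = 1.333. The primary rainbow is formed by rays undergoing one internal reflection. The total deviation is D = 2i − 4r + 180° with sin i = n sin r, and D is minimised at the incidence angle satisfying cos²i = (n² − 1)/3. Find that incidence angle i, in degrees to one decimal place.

cos²i = (1.333² − 1)/3 = (1.77689 − 1)/3 = 0.25896.
cos i = 0.50888, so i = 59.410°.

59.4°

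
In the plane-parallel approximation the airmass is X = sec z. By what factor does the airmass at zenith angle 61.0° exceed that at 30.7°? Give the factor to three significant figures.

1.77

X(61.0°)/X(30.7°) = sec 61.0° / sec 30.7° = cos 30.7° / cos 61.0° = 0.8599/0.4848 = 1.7736.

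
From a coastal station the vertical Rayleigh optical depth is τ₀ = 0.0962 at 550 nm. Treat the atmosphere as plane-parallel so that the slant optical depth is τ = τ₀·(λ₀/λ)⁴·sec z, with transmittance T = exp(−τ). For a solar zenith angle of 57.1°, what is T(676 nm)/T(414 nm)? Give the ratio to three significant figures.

Airmass: sec 57.1° = 1.8410.
τ(676 nm) = 0.0962 × (550/676)⁴ × 1.8410 = 0.0962 × 0.4382 × 1.8410 = 0.0776.
τ(414 nm) = 0.0962 × (550/414)⁴ × 1.8410 = 0.0962 × 3.1149 × 1.8410 = 0.5517.
T(676)/T(414) = exp(τ_B − τ_A) = exp(0.4741) = 1.6065.

1.61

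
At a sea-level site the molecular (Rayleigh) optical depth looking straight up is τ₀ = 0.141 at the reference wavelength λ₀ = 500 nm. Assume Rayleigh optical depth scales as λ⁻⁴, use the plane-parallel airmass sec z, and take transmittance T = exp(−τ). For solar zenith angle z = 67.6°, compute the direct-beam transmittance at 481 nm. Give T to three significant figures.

sec 67.6° = 2.6242.
τ = 0.141 × (500/481)⁴ × 2.6242 = 0.141 × 1.1676 × 2.6242 = 0.4320.
T = exp(−0.4320) = 0.6492.

0.649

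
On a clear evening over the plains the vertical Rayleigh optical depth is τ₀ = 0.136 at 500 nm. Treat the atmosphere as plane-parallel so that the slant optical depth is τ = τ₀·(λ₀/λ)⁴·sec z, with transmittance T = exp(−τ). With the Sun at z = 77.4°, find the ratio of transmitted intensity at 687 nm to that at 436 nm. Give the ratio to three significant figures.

2.47

Airmass: sec 77.4° = 4.5841.
τ(687 nm) = 0.136 × (500/687)⁴ × 4.5841 = 0.136 × 0.2806 × 4.5841 = 0.1749.
τ(436 nm) = 0.136 × (500/436)⁴ × 4.5841 = 0.136 × 1.7296 × 4.5841 = 1.0783.
T(687)/T(436) = exp(τ_B − τ_A) = exp(0.9034) = 2.4679.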